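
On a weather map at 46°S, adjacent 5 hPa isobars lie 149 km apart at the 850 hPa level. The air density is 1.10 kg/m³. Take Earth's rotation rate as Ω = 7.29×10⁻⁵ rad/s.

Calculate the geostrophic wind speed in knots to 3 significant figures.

56.5 knots

Coriolis parameter at 46°S:
f = 2Ω sin φ = 2 × 7.29×10⁻⁵ × sin 46° = 1.05×10⁻⁴ s⁻¹
Pressure gradient: |∂P/∂n| = 500 Pa / 149000 m = 3.36×10⁻³ Pa/m
Geostrophic balance (pressure-gradient force = Coriolis force):
V_g = (1/(fρ)) |∂P/∂n| = 3.36×10⁻³ / (1.05×10⁻⁴ × 1.10) = 29.1 m/s
Converting: 29.1 m/s × 1.944 = 56.5 knots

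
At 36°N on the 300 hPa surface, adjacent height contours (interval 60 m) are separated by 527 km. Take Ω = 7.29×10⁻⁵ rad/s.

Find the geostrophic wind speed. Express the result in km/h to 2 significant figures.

47 km/h

Coriolis parameter at 36°N:
f = 2Ω sin φ = 2 × 7.29×10⁻⁵ × sin 36° = 8.57×10⁻⁵ s⁻¹
Height gradient: |∂Z/∂n| = 60 m / 527000 m = 1.14×10⁻⁴
On a pressure surface, geostrophic balance gives V_g = (g/f)|∂Z/∂n|:
V_g = 9.81 × 1.14×10⁻⁴ / 8.57×10⁻⁵ = 13.0 m/s
Converting: 13.0 m/s × 3.6 = 47 km/h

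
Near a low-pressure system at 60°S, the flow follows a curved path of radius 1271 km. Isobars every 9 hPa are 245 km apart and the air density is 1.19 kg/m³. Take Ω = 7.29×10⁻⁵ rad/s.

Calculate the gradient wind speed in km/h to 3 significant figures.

Coriolis parameter at 60°S:
f = 2Ω sin φ = 2 × 7.29×10⁻⁵ × sin 60° = 1.26×10⁻⁴ s⁻¹
Pressure gradient: |∂P/∂n| = 900 Pa / 245000 m = 3.67×10⁻³ Pa/m
Geostrophic speed: V_g = |∂P/∂n|/(fρ) = 3.67×10⁻³/(1.26×10⁻⁴ × 1.19) = 24.4 m/s
Around a low, centrifugal force acts outward with Coriolis, so pressure-gradient force balances both:
(1/ρ)|∂P/∂n| = fV + V²/R  →  V² + fR·V − fR·V_g = 0
With fR = 1.26×10⁻⁴ × 1271×10³ m = 160 m/s:
V = [−fR + √((fR)² + 4 fR V_g)]/2 = [−160 + √(160² + 4×160×24.4)]/2 = 21.6 m/s
Subgeostrophic (V < V_g = 24.4 m/s), as expected around a low.
Converting: 21.6 m/s × 3.6 = 77.6 km/h

77.6 km/h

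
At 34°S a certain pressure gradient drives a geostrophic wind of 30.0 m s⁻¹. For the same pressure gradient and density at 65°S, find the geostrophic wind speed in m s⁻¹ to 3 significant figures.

With the same pressure gradient and density, V_g ∝ 1/f ∝ 1/sin φ.
V₂ = V₁ · sin φ₁ / sin φ₂ = 30.0 × sin 34° / sin 65°
V₂ = 30.0 × 0.5592/0.9063 = 18.5 m s⁻¹

18.5 m s⁻¹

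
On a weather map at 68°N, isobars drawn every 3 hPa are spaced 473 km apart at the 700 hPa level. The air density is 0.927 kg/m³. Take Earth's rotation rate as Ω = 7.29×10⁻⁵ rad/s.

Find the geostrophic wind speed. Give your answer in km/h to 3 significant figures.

18.2 km/h

Coriolis parameter at 68°N:
f = 2Ω sin φ = 2 × 7.29×10⁻⁵ × sin 68° = 1.35×10⁻⁴ s⁻¹
Pressure gradient: |∂P/∂n| = 300 Pa / 473000 m = 6.34×10⁻⁴ Pa/m
Geostrophic balance (pressure-gradient force = Coriolis force):
V_g = (1/(fρ)) |∂P/∂n| = 6.34×10⁻⁴ / (1.35×10⁻⁴ × 0.927) = 5.06 m/s
Converting: 5.06 m/s × 3.6 = 18.2 km/h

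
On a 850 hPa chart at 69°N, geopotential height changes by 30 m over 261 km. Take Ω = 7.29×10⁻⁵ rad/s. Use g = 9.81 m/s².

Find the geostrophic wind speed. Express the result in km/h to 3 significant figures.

29.8 km/h

Coriolis parameter at 69°N:
f = 2Ω sin φ = 2 × 7.29×10⁻⁵ × sin 69° = 1.36×10⁻⁴ s⁻¹
Height gradient: |∂Z/∂n| = 30 m / 261000 m = 1.15×10⁻⁴
On a pressure surface, geostrophic balance gives V_g = (g/f)|∂Z/∂n|:
V_g = 9.81 × 1.15×10⁻⁴ / 1.36×10⁻⁴ = 8.28 m/s
Converting: 8.28 m/s × 3.6 = 29.8 km/h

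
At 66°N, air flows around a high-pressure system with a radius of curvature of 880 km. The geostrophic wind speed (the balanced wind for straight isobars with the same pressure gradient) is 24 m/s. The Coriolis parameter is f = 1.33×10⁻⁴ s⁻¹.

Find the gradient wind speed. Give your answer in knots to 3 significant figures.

65.5 knots

Around a high, pressure-gradient force acts outward with centrifugal, so Coriolis balances both:
fV = (1/ρ)|∂P/∂n| + V²/R  →  V² − fR·V + fR·V_g = 0
With fR = 1.33×10⁻⁴ × 880×10³ m = 117 m/s:
V = [fR − √((fR)² − 4 fR V_g)]/2 = [117 − √(117² − 4×117×24)]/2 = 33.7 m/s
Supergeostrophic (V > V_g = 24 m/s), as expected around a high.
Converting: 33.7 m/s × 1.944 = 65.5 knots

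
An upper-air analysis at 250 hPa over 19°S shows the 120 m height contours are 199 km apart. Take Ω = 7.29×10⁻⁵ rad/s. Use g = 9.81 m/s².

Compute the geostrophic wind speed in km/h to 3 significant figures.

449 km/h

Coriolis parameter at 19°S:
f = 2Ω sin φ = 2 × 7.29×10⁻⁵ × sin 19° = 4.75×10⁻⁵ s⁻¹
Height gradient: |∂Z/∂n| = 120 m / 199000 m = 6.03×10⁻⁴
On a pressure surface, geostrophic balance gives V_g = (g/f)|∂Z/∂n|:
V_g = 9.81 × 6.03×10⁻⁴ / 4.75×10⁻⁵ = 125 m/s
Converting: 125 m/s × 3.6 = 449 km/h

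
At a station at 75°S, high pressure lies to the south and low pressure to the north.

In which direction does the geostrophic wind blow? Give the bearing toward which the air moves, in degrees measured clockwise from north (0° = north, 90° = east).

The pressure-gradient force points toward the north (bearing 000°).
Geostrophic balance: in the Southern Hemisphere the Coriolis force deflects motion to the left, so the geostrophic wind blows 90° to the left of the pressure-gradient force (low pressure on the right).
Rotating 000° by 90° counterclockwise gives 270° — the wind blows toward the west.

270°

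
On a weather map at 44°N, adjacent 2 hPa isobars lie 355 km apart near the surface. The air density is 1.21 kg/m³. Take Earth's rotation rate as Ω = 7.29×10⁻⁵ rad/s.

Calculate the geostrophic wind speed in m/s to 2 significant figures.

4.6 m/s

Coriolis parameter at 44°N:
f = 2Ω sin φ = 2 × 7.29×10⁻⁵ × sin 44° = 1.01×10⁻⁴ s⁻¹
Pressure gradient: |∂P/∂n| = 200 Pa / 355000 m = 5.63×10⁻⁴ Pa/m
Geostrophic balance (pressure-gradient force = Coriolis force):
V_g = (1/(fρ)) |∂P/∂n| = 5.63×10⁻⁴ / (1.01×10⁻⁴ × 1.21) = 4.60 m/s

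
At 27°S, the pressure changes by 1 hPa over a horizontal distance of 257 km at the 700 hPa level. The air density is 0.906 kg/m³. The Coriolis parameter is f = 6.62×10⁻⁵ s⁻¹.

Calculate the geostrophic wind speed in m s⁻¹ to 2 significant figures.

Pressure gradient: |∂P/∂n| = 100 Pa / 257000 m = 3.89×10⁻⁴ Pa/m
Geostrophic balance (pressure-gradient force = Coriolis force):
V_g = (1/(fρ)) |∂P/∂n| = 3.89×10⁻⁴ / (6.62×10⁻⁵ × 0.906) = 6.49 m/s

6.5 m s⁻¹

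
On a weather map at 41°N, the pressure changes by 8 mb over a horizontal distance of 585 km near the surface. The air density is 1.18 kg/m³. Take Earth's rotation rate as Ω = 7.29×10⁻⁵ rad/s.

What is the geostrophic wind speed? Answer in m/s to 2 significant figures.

12 m/s

Coriolis parameter at 41°N:
f = 2Ω sin φ = 2 × 7.29×10⁻⁵ × sin 41° = 9.57×10⁻⁵ s⁻¹
Pressure gradient: |∂P/∂n| = 800 Pa / 585000 m = 1.37×10⁻³ Pa/m
Geostrophic balance (pressure-gradient force = Coriolis force):
V_g = (1/(fρ)) |∂P/∂n| = 1.37×10⁻³ / (9.57×10⁻⁵ × 1.18) = 12.1 m/s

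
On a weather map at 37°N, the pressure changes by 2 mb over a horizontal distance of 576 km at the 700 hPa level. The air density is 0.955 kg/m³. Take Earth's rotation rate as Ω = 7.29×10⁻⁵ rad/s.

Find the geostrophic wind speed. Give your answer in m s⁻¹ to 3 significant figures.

4.14 m s⁻¹

Coriolis parameter at 37°N:
f = 2Ω sin φ = 2 × 7.29×10⁻⁵ × sin 37° = 8.77×10⁻⁵ s⁻¹
Pressure gradient: |∂P/∂n| = 200 Pa / 576000 m = 3.47×10⁻⁴ Pa/m
Geostrophic balance (pressure-gradient force = Coriolis force):
V_g = (1/(fρ)) |∂P/∂n| = 3.47×10⁻⁴ / (8.77×10⁻⁵ × 0.955) = 4.14 m/s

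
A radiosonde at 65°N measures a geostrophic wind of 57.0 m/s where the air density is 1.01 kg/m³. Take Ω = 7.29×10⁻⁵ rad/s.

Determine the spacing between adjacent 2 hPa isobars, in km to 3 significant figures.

26.3 km

Coriolis parameter at 65°N:
f = 2Ω sin φ = 2 × 7.29×10⁻⁵ × sin 65° = 1.32×10⁻⁴ s⁻¹
Geostrophic balance rearranged: |∂P/∂n| = f ρ V_g
|∂P/∂n| = 1.32×10⁻⁴ × 1.01 × 57.0 = 7.61×10⁻³ Pa/m
Isobar spacing: Δn = ΔP/|∂P/∂n| = 200 Pa / 7.61×10⁻³ Pa/m = 26291 m ≈ 26.3 km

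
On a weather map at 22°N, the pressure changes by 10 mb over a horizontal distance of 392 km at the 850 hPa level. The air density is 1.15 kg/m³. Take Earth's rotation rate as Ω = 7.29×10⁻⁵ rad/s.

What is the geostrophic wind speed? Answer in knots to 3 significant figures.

Coriolis parameter at 22°N:
f = 2Ω sin φ = 2 × 7.29×10⁻⁵ × sin 22° = 5.46×10⁻⁵ s⁻¹
Pressure gradient: |∂P/∂n| = 1000 Pa / 392000 m = 2.55×10⁻³ Pa/m
Geostrophic balance (pressure-gradient force = Coriolis force):
V_g = (1/(fρ)) |∂P/∂n| = 2.55×10⁻³ / (5.46×10⁻⁵ × 1.15) = 40.6 m/s
Converting: 40.6 m/s × 1.944 = 78.9 knots

78.9 knots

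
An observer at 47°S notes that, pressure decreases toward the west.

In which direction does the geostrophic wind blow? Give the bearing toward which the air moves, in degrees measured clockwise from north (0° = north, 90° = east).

180°

The pressure-gradient force points toward the west (bearing 270°).
Geostrophic balance: in the Southern Hemisphere the Coriolis force deflects motion to the left, so the geostrophic wind blows 90° to the left of the pressure-gradient force (low pressure on the right).
Rotating 270° by 90° counterclockwise gives 180° — the wind blows toward the south.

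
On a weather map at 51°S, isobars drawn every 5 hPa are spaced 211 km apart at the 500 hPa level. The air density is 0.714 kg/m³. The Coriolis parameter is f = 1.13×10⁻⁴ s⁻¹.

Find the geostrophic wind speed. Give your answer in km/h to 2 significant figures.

Pressure gradient: |∂P/∂n| = 500 Pa / 211000 m = 2.37×10⁻³ Pa/m
Geostrophic balance (pressure-gradient force = Coriolis force):
V_g = (1/(fρ)) |∂P/∂n| = 2.37×10⁻³ / (1.13×10⁻⁴ × 0.714) = 29.4 m/s
Converting: 29.4 m/s × 3.6 = 110 km/h

110 km/h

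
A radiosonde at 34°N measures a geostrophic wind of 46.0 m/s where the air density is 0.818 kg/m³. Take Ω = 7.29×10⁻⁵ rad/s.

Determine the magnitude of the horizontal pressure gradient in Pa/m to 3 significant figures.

3.07×10⁻³ Pa/m

Coriolis parameter at 34°N:
f = 2Ω sin φ = 2 × 7.29×10⁻⁵ × sin 34° = 8.15×10⁻⁵ s⁻¹
Geostrophic balance rearranged: |∂P/∂n| = f ρ V_g
|∂P/∂n| = 8.15×10⁻⁵ × 0.818 × 46.0 = 3.07×10⁻³ Pa/m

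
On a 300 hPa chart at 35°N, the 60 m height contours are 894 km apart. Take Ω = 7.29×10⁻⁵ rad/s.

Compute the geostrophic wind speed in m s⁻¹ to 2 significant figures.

7.9 m s⁻¹

Coriolis parameter at 35°N:
f = 2Ω sin φ = 2 × 7.29×10⁻⁵ × sin 35° = 8.36×10⁻⁵ s⁻¹
Height gradient: |∂Z/∂n| = 60 m / 894000 m = 6.71×10⁻⁵
On a pressure surface, geostrophic balance gives V_g = (g/f)|∂Z/∂n|:
V_g = 9.81 × 6.71×10⁻⁵ / 8.36×10⁻⁵ = 7.87 m/s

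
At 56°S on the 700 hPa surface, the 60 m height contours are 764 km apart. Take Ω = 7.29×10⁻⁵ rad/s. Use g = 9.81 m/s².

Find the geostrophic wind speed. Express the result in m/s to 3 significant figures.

Coriolis parameter at 56°S:
f = 2Ω sin φ = 2 × 7.29×10⁻⁵ × sin 56° = 1.21×10⁻⁴ s⁻¹
Height gradient: |∂Z/∂n| = 60 m / 764000 m = 7.85×10⁻⁵
On a pressure surface, geostrophic balance gives V_g = (g/f)|∂Z/∂n|:
V_g = 9.81 × 7.85×10⁻⁵ / 1.21×10⁻⁴ = 6.37 m/s

6.37 m/s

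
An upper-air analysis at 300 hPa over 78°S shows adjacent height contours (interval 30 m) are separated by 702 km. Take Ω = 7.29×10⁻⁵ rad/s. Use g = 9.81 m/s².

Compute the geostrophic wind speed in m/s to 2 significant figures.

Coriolis parameter at 78°S:
f = 2Ω sin φ = 2 × 7.29×10⁻⁵ × sin 78° = 1.43×10⁻⁴ s⁻¹
Height gradient: |∂Z/∂n| = 30 m / 702000 m = 4.27×10⁻⁵
On a pressure surface, geostrophic balance gives V_g = (g/f)|∂Z/∂n|:
V_g = 9.81 × 4.27×10⁻⁵ / 1.43×10⁻⁴ = 2.94 m/s

2.9 m/s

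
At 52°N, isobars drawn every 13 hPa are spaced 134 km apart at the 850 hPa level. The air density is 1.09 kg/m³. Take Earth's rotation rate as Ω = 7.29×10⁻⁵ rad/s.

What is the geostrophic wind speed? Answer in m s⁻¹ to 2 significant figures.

Coriolis parameter at 52°N:
f = 2Ω sin φ = 2 × 7.29×10⁻⁵ × sin 52° = 1.15×10⁻⁴ s⁻¹
Pressure gradient: |∂P/∂n| = 1300 Pa / 134000 m = 9.70×10⁻³ Pa/m
Geostrophic balance (pressure-gradient force = Coriolis force):
V_g = (1/(fρ)) |∂P/∂n| = 9.70×10⁻³ / (1.15×10⁻⁴ × 1.09) = 77.5 m/s

77 m s⁻¹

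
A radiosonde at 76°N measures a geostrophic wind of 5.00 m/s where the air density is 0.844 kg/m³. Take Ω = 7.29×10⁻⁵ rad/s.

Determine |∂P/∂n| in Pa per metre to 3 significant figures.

Coriolis parameter at 76°N:
f = 2Ω sin φ = 2 × 7.29×10⁻⁵ × sin 76° = 1.41×10⁻⁴ s⁻¹
Geostrophic balance rearranged: |∂P/∂n| = f ρ V_g
|∂P/∂n| = 1.41×10⁻⁴ × 0.844 × 5.00 = 5.97×10⁻⁴ Pa/m

5.97×10⁻⁴ Pa/m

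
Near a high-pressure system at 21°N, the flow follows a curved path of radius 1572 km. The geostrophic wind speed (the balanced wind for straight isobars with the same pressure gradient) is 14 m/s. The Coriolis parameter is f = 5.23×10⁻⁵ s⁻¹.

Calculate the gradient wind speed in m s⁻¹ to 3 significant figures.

Around a high, pressure-gradient force acts outward with centrifugal, so Coriolis balances both:
fV = (1/ρ)|∂P/∂n| + V²/R  →  V² − fR·V + fR·V_g = 0
With fR = 5.23×10⁻⁵ × 1572×10³ m = 82.2 m/s:
V = [fR − √((fR)² − 4 fR V_g)]/2 = [82.2 − √(82.2² − 4×82.2×14)]/2 = 17.9 m/s
Supergeostrophic (V > V_g = 14 m/s), as expected around a high.

17.9 m s⁻¹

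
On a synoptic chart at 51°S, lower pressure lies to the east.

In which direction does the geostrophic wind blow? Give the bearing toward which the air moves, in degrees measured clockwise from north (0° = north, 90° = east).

000°

The pressure-gradient force points toward the east (bearing 090°).
Geostrophic balance: in the Southern Hemisphere the Coriolis force deflects motion to the left, so the geostrophic wind blows 90° to the left of the pressure-gradient force (low pressure on the right).
Rotating 090° by 90° counterclockwise gives 000° — the wind blows toward the north.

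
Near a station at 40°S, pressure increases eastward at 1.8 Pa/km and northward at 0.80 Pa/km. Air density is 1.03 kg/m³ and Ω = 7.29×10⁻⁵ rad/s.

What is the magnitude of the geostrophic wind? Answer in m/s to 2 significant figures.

20 m/s

Coriolis parameter at 40°S:
f = 2Ω sin φ = 2 × 7.29×10⁻⁵ × sin 40° = 9.37×10⁻⁵ s⁻¹
In the Southern Hemisphere f is negative: f = −9.37×10⁻⁵ s⁻¹.
Component geostrophic relations (x east, y north):
u_g = −(1/(fρ)) ∂P/∂y,  v_g = (1/(fρ)) ∂P/∂x
u_g = −(0.80×10⁻³)/(−9.37×10⁻⁵ × 1.03) = 8.29 m/s;  v_g = (1.8×10⁻³)/(−9.37×10⁻⁵ × 1.03) = −18.6 m/s
|V_g| = √(u_g² + v_g²) = 20.4 m/s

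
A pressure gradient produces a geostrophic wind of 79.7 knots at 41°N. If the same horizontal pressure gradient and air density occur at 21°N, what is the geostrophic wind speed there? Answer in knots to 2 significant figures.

With the same pressure gradient and density, V_g ∝ 1/f ∝ 1/sin φ.
V₂ = V₁ · sin φ₁ / sin φ₂ = 79.7 × sin 41° / sin 21°
V₂ = 79.7 × 0.6561/0.3584 = 150 knots

150 knots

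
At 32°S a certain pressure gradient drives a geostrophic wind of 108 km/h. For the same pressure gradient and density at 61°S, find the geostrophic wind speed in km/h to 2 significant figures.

With the same pressure gradient and density, V_g ∝ 1/f ∝ 1/sin φ.
V₂ = V₁ · sin φ₁ / sin φ₂ = 108 × sin 32° / sin 61°
V₂ = 108 × 0.5299/0.8746 = 65 km/h

65 km/h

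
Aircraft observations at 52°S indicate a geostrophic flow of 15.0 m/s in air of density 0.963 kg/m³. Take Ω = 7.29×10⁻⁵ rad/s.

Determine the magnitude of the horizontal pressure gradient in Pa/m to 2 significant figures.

1.7×10⁻³ Pa/m

Coriolis parameter at 52°S:
f = 2Ω sin φ = 2 × 7.29×10⁻⁵ × sin 52° = 1.15×10⁻⁴ s⁻¹
Geostrophic balance rearranged: |∂P/∂n| = f ρ V_g
|∂P/∂n| = 1.15×10⁻⁴ × 0.963 × 15.0 = 1.66×10⁻³ Pa/m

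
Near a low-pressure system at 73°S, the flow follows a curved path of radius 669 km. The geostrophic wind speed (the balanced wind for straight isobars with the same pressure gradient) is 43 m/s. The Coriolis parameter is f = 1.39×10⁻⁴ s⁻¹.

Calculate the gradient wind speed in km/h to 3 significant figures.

115 km/h

Around a low, centrifugal force acts outward with Coriolis, so pressure-gradient force balances both:
(1/ρ)|∂P/∂n| = fV + V²/R  →  V² + fR·V − fR·V_g = 0
With fR = 1.39×10⁻⁴ × 669×10³ m = 93.0 m/s:
V = [−fR + √((fR)² + 4 fR V_g)]/2 = [−93.0 + √(93.0² + 4×93.0×43)]/2 = 32 m/s
Subgeostrophic (V < V_g = 43 m/s), as expected around a low.
Converting: 32 m/s × 3.6 = 115 km/h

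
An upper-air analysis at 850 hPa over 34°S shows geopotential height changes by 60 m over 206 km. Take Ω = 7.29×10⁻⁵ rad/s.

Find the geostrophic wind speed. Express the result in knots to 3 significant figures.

68.1 knots

Coriolis parameter at 34°S:
f = 2Ω sin φ = 2 × 7.29×10⁻⁵ × sin 34° = 8.15×10⁻⁵ s⁻¹
Height gradient: |∂Z/∂n| = 60 m / 206000 m = 2.91×10⁻⁴
On a pressure surface, geostrophic balance gives V_g = (g/f)|∂Z/∂n|:
V_g = 9.81 × 2.91×10⁻⁴ / 8.15×10⁻⁵ = 35.0 m/s
Converting: 35.0 m/s × 1.944 = 68.1 knots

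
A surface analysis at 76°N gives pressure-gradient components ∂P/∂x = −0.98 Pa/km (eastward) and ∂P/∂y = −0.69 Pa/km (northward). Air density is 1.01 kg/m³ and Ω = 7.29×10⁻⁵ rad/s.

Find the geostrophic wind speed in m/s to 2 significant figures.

Coriolis parameter at 76°N:
f = 2Ω sin φ = 2 × 7.29×10⁻⁵ × sin 76° = 1.41×10⁻⁴ s⁻¹
Component geostrophic relations (x east, y north):
u_g = −(1/(fρ)) ∂P/∂y,  v_g = (1/(fρ)) ∂P/∂x
u_g = −(−0.69×10⁻³)/(1.41×10⁻⁴ × 1.01) = 4.83 m/s;  v_g = (−0.98×10⁻³)/(1.41×10⁻⁴ × 1.01) = −6.86 m/s
|V_g| = √(u_g² + v_g²) = 8.39 m/s

8.4 m/s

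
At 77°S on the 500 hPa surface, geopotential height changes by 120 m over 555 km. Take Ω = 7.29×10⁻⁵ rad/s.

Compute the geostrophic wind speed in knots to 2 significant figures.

29 knots

Coriolis parameter at 77°S:
f = 2Ω sin φ = 2 × 7.29×10⁻⁵ × sin 77° = 1.42×10⁻⁴ s⁻¹
Height gradient: |∂Z/∂n| = 120 m / 555000 m = 2.16×10⁻⁴
On a pressure surface, geostrophic balance gives V_g = (g/f)|∂Z/∂n|:
V_g = 9.81 × 2.16×10⁻⁴ / 1.42×10⁻⁴ = 14.9 m/s
Converting: 14.9 m/s × 1.944 = 29 knots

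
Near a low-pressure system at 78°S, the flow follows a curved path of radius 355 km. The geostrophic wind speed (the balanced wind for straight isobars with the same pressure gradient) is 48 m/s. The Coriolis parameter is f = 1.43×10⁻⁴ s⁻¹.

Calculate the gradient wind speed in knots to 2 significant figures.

59 knots

Around a low, centrifugal force acts outward with Coriolis, so pressure-gradient force balances both:
(1/ρ)|∂P/∂n| = fV + V²/R  →  V² + fR·V − fR·V_g = 0
With fR = 1.43×10⁻⁴ × 355×10³ m = 50.8 m/s:
V = [−fR + √((fR)² + 4 fR V_g)]/2 = [−50.8 + √(50.8² + 4×50.8×48)]/2 = 30.1 m/s
Subgeostrophic (V < V_g = 48 m/s), as expected around a low.
Converting: 30.1 m/s × 1.944 = 59 knots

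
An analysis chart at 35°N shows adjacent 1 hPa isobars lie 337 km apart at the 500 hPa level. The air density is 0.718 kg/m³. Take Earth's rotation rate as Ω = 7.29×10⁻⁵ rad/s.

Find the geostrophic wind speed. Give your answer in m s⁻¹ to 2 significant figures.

Coriolis parameter at 35°N:
f = 2Ω sin φ = 2 × 7.29×10⁻⁵ × sin 35° = 8.36×10⁻⁵ s⁻¹
Pressure gradient: |∂P/∂n| = 100 Pa / 337000 m = 2.97×10⁻⁴ Pa/m
Geostrophic balance (pressure-gradient force = Coriolis force):
V_g = (1/(fρ)) |∂P/∂n| = 2.97×10⁻⁴ / (8.36×10⁻⁵ × 0.718) = 4.94 m/s

4.9 m s⁻¹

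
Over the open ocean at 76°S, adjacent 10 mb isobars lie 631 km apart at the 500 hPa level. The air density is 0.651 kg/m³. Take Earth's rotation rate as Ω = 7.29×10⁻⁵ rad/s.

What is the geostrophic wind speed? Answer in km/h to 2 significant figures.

62 km/h

Coriolis parameter at 76°S:
f = 2Ω sin φ = 2 × 7.29×10⁻⁵ × sin 76° = 1.41×10⁻⁴ s⁻¹
Pressure gradient: |∂P/∂n| = 1000 Pa / 631000 m = 1.58×10⁻³ Pa/m
Geostrophic balance (pressure-gradient force = Coriolis force):
V_g = (1/(fρ)) |∂P/∂n| = 1.58×10⁻³ / (1.41×10⁻⁴ × 0.651) = 17.2 m/s
Converting: 17.2 m/s × 3.6 = 62 km/h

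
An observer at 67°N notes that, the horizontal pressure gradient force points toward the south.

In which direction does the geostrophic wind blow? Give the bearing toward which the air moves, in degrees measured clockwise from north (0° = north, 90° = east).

270°

The pressure-gradient force points toward the south (bearing 180°).
Geostrophic balance: in the Northern Hemisphere the Coriolis force deflects motion to the right, so the geostrophic wind blows 90° to the right of the pressure-gradient force (low pressure on the left).
Rotating 180° by 90° clockwise gives 270° — the wind blows toward the west.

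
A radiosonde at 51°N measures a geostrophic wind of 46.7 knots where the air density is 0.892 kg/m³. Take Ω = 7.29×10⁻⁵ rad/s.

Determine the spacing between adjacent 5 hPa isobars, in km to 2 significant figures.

210 km

Coriolis parameter at 51°N:
f = 2Ω sin φ = 2 × 7.29×10⁻⁵ × sin 51° = 1.13×10⁻⁴ s⁻¹
Wind speed in SI: 46.7 knots = 24.0 m/s
Geostrophic balance rearranged: |∂P/∂n| = f ρ V_g
|∂P/∂n| = 1.13×10⁻⁴ × 0.892 × 24.0 = 2.43×10⁻³ Pa/m
Isobar spacing: Δn = ΔP/|∂P/∂n| = 500 Pa / 2.43×10⁻³ Pa/m = 205916 m ≈ 210 km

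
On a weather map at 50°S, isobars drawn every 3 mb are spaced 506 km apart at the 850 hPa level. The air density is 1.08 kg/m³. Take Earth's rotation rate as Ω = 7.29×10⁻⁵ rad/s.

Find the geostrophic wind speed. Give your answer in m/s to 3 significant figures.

Coriolis parameter at 50°S:
f = 2Ω sin φ = 2 × 7.29×10⁻⁵ × sin 50° = 1.12×10⁻⁴ s⁻¹
Pressure gradient: |∂P/∂n| = 300 Pa / 506000 m = 5.93×10⁻⁴ Pa/m
Geostrophic balance (pressure-gradient force = Coriolis force):
V_g = (1/(fρ)) |∂P/∂n| = 5.93×10⁻⁴ / (1.12×10⁻⁴ × 1.08) = 4.92 m/s

4.92 m/s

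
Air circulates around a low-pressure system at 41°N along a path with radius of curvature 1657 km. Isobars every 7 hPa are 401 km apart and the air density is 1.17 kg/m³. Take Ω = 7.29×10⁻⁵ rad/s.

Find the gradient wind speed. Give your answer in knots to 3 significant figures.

Coriolis parameter at 41°N:
f = 2Ω sin φ = 2 × 7.29×10⁻⁵ × sin 41° = 9.57×10⁻⁵ s⁻¹
Pressure gradient: |∂P/∂n| = 700 Pa / 401000 m = 1.75×10⁻³ Pa/m
Geostrophic speed: V_g = |∂P/∂n|/(fρ) = 1.75×10⁻³/(9.57×10⁻⁵ × 1.17) = 15.6 m/s
Around a low, centrifugal force acts outward with Coriolis, so pressure-gradient force balances both:
(1/ρ)|∂P/∂n| = fV + V²/R  →  V² + fR·V − fR·V_g = 0
With fR = 9.57×10⁻⁵ × 1657×10³ m = 158 m/s:
V = [−fR + √((fR)² + 4 fR V_g)]/2 = [−158 + √(158² + 4×158×15.6)]/2 = 14.3 m/s
Subgeostrophic (V < V_g = 15.6 m/s), as expected around a low.
Converting: 14.3 m/s × 1.944 = 27.8 knots

27.8 knots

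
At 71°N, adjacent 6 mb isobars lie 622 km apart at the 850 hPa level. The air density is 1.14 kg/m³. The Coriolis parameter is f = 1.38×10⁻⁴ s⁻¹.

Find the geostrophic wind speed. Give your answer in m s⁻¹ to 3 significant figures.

Pressure gradient: |∂P/∂n| = 600 Pa / 622000 m = 9.65×10⁻⁴ Pa/m
Geostrophic balance (pressure-gradient force = Coriolis force):
V_g = (1/(fρ)) |∂P/∂n| = 9.65×10⁻⁴ / (1.38×10⁻⁴ × 1.14) = 6.13 m/s

6.13 m s⁻¹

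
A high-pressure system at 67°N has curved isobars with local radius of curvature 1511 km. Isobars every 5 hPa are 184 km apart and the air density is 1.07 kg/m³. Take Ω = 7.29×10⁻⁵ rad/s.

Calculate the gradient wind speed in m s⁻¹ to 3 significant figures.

Coriolis parameter at 67°N:
f = 2Ω sin φ = 2 × 7.29×10⁻⁵ × sin 67° = 1.34×10⁻⁴ s⁻¹
Pressure gradient: |∂P/∂n| = 500 Pa / 184000 m = 2.72×10⁻³ Pa/m
Geostrophic speed: V_g = |∂P/∂n|/(fρ) = 2.72×10⁻³/(1.34×10⁻⁴ × 1.07) = 18.9 m/s
Around a high, pressure-gradient force acts outward with centrifugal, so Coriolis balances both:
fV = (1/ρ)|∂P/∂n| + V²/R  →  V² − fR·V + fR·V_g = 0
With fR = 1.34×10⁻⁴ × 1511×10³ m = 203 m/s:
V = [fR − √((fR)² − 4 fR V_g)]/2 = [203 − √(203² − 4×203×18.9)]/2 = 21.1 m/s
Supergeostrophic (V > V_g = 18.9 m/s), as expected around a high.

21.1 m s⁻¹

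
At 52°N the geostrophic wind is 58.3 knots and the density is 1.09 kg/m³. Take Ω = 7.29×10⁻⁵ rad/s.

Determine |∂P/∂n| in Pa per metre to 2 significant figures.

Coriolis parameter at 52°N:
f = 2Ω sin φ = 2 × 7.29×10⁻⁵ × sin 52° = 1.15×10⁻⁴ s⁻¹
Wind speed in SI: 58.3 knots = 30.0 m/s
Geostrophic balance rearranged: |∂P/∂n| = f ρ V_g
|∂P/∂n| = 1.15×10⁻⁴ × 1.09 × 30.0 = 3.76×10⁻³ Pa/m

3.8×10⁻³ Pa/m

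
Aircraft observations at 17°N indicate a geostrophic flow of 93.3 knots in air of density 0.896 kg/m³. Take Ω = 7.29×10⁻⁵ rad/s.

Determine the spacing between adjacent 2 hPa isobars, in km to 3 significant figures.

109 km

Coriolis parameter at 17°N:
f = 2Ω sin φ = 2 × 7.29×10⁻⁵ × sin 17° = 4.26×10⁻⁵ s⁻¹
Wind speed in SI: 93.3 knots = 48.0 m/s
Geostrophic balance rearranged: |∂P/∂n| = f ρ V_g
|∂P/∂n| = 4.26×10⁻⁵ × 0.896 × 48.0 = 1.83×10⁻³ Pa/m
Isobar spacing: Δn = ΔP/|∂P/∂n| = 200 Pa / 1.83×10⁻³ Pa/m = 109096 m ≈ 109 km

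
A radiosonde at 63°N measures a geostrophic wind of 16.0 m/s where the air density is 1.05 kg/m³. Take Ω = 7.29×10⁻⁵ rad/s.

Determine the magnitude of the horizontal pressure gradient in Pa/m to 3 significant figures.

2.18×10⁻³ Pa/m

Coriolis parameter at 63°N:
f = 2Ω sin φ = 2 × 7.29×10⁻⁵ × sin 63° = 1.30×10⁻⁴ s⁻¹
Geostrophic balance rearranged: |∂P/∂n| = f ρ V_g
|∂P/∂n| = 1.30×10⁻⁴ × 1.05 × 16.0 = 2.18×10⁻³ Pa/m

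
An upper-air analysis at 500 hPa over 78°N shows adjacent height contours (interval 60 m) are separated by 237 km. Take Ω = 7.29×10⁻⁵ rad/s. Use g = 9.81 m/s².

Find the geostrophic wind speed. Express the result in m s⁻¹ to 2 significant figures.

17 m s⁻¹

Coriolis parameter at 78°N:
f = 2Ω sin φ = 2 × 7.29×10⁻⁵ × sin 78° = 1.43×10⁻⁴ s⁻¹
Height gradient: |∂Z/∂n| = 60 m / 237000 m = 2.53×10⁻⁴
On a pressure surface, geostrophic balance gives V_g = (g/f)|∂Z/∂n|:
V_g = 9.81 × 2.53×10⁻⁴ / 1.43×10⁻⁴ = 17.4 m/s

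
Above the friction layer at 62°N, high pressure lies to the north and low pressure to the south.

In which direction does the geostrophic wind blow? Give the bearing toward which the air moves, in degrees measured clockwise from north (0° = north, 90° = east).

270°

The pressure-gradient force points toward the south (bearing 180°).
Geostrophic balance: in the Northern Hemisphere the Coriolis force deflects motion to the right, so the geostrophic wind blows 90° to the right of the pressure-gradient force (low pressure on the left).
Rotating 180° by 90° clockwise gives 270° — the wind blows toward the west.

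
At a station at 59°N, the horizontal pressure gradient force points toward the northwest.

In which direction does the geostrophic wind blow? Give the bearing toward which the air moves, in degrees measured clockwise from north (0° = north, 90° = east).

The pressure-gradient force points toward the northwest (bearing 315°).
Geostrophic balance: in the Northern Hemisphere the Coriolis force deflects motion to the right, so the geostrophic wind blows 90° to the right of the pressure-gradient force (low pressure on the left).
Rotating 315° by 90° clockwise gives 045° — the wind blows toward the northeast.

045°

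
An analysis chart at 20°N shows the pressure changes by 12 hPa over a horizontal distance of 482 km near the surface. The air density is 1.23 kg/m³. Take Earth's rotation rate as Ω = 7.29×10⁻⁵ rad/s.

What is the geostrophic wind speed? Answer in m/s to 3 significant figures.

Coriolis parameter at 20°N:
f = 2Ω sin φ = 2 × 7.29×10⁻⁵ × sin 20° = 4.99×10⁻⁵ s⁻¹
Pressure gradient: |∂P/∂n| = 1200 Pa / 482000 m = 2.49×10⁻³ Pa/m
Geostrophic balance (pressure-gradient force = Coriolis force):
V_g = (1/(fρ)) |∂P/∂n| = 2.49×10⁻³ / (4.99×10⁻⁵ × 1.23) = 40.6 m/s

40.6 m/s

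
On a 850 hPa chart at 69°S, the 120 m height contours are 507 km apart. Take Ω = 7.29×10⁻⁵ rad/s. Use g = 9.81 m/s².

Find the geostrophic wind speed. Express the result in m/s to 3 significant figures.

17.1 m/s

Coriolis parameter at 69°S:
f = 2Ω sin φ = 2 × 7.29×10⁻⁵ × sin 69° = 1.36×10⁻⁴ s⁻¹
Height gradient: |∂Z/∂n| = 120 m / 507000 m = 2.37×10⁻⁴
On a pressure surface, geostrophic balance gives V_g = (g/f)|∂Z/∂n|:
V_g = 9.81 × 2.37×10⁻⁴ / 1.36×10⁻⁴ = 17.1 m/s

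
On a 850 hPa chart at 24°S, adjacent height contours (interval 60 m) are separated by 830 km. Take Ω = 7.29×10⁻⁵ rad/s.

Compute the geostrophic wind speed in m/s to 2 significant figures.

12 m/s

Coriolis parameter at 24°S:
f = 2Ω sin φ = 2 × 7.29×10⁻⁵ × sin 24° = 5.93×10⁻⁵ s⁻¹
Height gradient: |∂Z/∂n| = 60 m / 830000 m = 7.23×10⁻⁵
On a pressure surface, geostrophic balance gives V_g = (g/f)|∂Z/∂n|:
V_g = 9.81 × 7.23×10⁻⁵ / 5.93×10⁻⁵ = 12.0 m/s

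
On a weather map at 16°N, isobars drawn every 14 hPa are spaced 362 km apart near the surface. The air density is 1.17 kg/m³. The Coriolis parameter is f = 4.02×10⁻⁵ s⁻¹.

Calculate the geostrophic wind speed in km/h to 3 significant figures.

296 km/h

Pressure gradient: |∂P/∂n| = 1400 Pa / 362000 m = 3.87×10⁻³ Pa/m
Geostrophic balance (pressure-gradient force = Coriolis force):
V_g = (1/(fρ)) |∂P/∂n| = 3.87×10⁻³ / (4.02×10⁻⁵ × 1.17) = 82.2 m/s
Converting: 82.2 m/s × 3.6 = 296 km/h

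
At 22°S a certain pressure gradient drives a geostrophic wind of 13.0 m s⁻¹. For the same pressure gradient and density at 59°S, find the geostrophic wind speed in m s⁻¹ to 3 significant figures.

With the same pressure gradient and density, V_g ∝ 1/f ∝ 1/sin φ.
V₂ = V₁ · sin φ₁ / sin φ₂ = 13.0 × sin 22° / sin 59°
V₂ = 13.0 × 0.3746/0.8572 = 5.68 m s⁻¹

5.68 m s⁻¹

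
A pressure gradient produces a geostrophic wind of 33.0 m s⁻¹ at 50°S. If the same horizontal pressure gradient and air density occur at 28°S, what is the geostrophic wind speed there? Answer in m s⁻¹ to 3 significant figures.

53.8 m s⁻¹

With the same pressure gradient and density, V_g ∝ 1/f ∝ 1/sin φ.
V₂ = V₁ · sin φ₁ / sin φ₂ = 33.0 × sin 50° / sin 28°
V₂ = 33.0 × 0.7660/0.4695 = 53.8 m s⁻¹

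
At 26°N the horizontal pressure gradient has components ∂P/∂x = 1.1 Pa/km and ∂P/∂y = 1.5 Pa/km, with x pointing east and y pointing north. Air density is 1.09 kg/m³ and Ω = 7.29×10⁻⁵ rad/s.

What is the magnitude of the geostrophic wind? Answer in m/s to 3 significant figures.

Coriolis parameter at 26°N:
f = 2Ω sin φ = 2 × 7.29×10⁻⁵ × sin 26° = 6.39×10⁻⁵ s⁻¹
Component geostrophic relations (x east, y north):
u_g = −(1/(fρ)) ∂P/∂y,  v_g = (1/(fρ)) ∂P/∂x
u_g = −(1.5×10⁻³)/(6.39×10⁻⁵ × 1.09) = −21.5 m/s;  v_g = (1.1×10⁻³)/(6.39×10⁻⁵ × 1.09) = 15.8 m/s
|V_g| = √(u_g² + v_g²) = 26.7 m/s

26.7 m/s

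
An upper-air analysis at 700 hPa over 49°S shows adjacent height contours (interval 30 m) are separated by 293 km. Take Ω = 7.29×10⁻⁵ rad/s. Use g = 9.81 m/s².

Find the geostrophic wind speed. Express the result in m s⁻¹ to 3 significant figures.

9.13 m s⁻¹

Coriolis parameter at 49°S:
f = 2Ω sin φ = 2 × 7.29×10⁻⁵ × sin 49° = 1.10×10⁻⁴ s⁻¹
Height gradient: |∂Z/∂n| = 30 m / 293000 m = 1.02×10⁻⁴
On a pressure surface, geostrophic balance gives V_g = (g/f)|∂Z/∂n|:
V_g = 9.81 × 1.02×10⁻⁴ / 1.10×10⁻⁴ = 9.13 m/s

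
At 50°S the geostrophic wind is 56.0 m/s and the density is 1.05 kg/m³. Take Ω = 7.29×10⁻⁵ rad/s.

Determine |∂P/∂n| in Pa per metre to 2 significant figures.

6.6×10⁻³ Pa/m

Coriolis parameter at 50°S:
f = 2Ω sin φ = 2 × 7.29×10⁻⁵ × sin 50° = 1.12×10⁻⁴ s⁻¹
Geostrophic balance rearranged: |∂P/∂n| = f ρ V_g
|∂P/∂n| = 1.12×10⁻⁴ × 1.05 × 56.0 = 6.57×10⁻³ Pa/m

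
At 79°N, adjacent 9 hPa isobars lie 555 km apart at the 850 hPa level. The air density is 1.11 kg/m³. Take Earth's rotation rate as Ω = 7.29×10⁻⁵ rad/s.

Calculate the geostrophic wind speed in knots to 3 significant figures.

19.8 knots

Coriolis parameter at 79°N:
f = 2Ω sin φ = 2 × 7.29×10⁻⁵ × sin 79° = 1.43×10⁻⁴ s⁻¹
Pressure gradient: |∂P/∂n| = 900 Pa / 555000 m = 1.62×10⁻³ Pa/m
Geostrophic balance (pressure-gradient force = Coriolis force):
V_g = (1/(fρ)) |∂P/∂n| = 1.62×10⁻³ / (1.43×10⁻⁴ × 1.11) = 10.2 m/s
Converting: 10.2 m/s × 1.944 = 19.8 knots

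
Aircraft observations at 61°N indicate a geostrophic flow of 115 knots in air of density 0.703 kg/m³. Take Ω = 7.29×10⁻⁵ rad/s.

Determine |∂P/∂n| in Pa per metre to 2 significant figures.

Coriolis parameter at 61°N:
f = 2Ω sin φ = 2 × 7.29×10⁻⁵ × sin 61° = 1.28×10⁻⁴ s⁻¹
Wind speed in SI: 115 knots = 59.2 m/s
Geostrophic balance rearranged: |∂P/∂n| = f ρ V_g
|∂P/∂n| = 1.28×10⁻⁴ × 0.703 × 59.2 = 5.30×10⁻³ Pa/m

5.3×10⁻³ Pa/m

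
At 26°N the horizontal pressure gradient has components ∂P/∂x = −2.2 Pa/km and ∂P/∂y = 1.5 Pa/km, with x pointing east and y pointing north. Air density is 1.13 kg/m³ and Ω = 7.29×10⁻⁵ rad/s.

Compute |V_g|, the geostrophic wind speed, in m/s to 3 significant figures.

36.9 m/s

Coriolis parameter at 26°N:
f = 2Ω sin φ = 2 × 7.29×10⁻⁵ × sin 26° = 6.39×10⁻⁵ s⁻¹
Component geostrophic relations (x east, y north):
u_g = −(1/(fρ)) ∂P/∂y,  v_g = (1/(fρ)) ∂P/∂x
u_g = −(1.5×10⁻³)/(6.39×10⁻⁵ × 1.13) = −20.8 m/s;  v_g = (−2.2×10⁻³)/(6.39×10⁻⁵ × 1.13) = −30.5 m/s
|V_g| = √(u_g² + v_g²) = 36.9 m/s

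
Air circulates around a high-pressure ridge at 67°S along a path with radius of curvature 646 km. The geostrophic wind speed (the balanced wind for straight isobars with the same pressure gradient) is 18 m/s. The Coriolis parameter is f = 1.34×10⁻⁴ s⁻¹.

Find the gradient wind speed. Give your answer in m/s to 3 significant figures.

Around a high, pressure-gradient force acts outward with centrifugal, so Coriolis balances both:
fV = (1/ρ)|∂P/∂n| + V²/R  →  V² − fR·V + fR·V_g = 0
With fR = 1.34×10⁻⁴ × 646×10³ m = 86.6 m/s:
V = [fR − √((fR)² − 4 fR V_g)]/2 = [86.6 − √(86.6² − 4×86.6×18)]/2 = 25.5 m/s
Supergeostrophic (V > V_g = 18 m/s), as expected around a high.

25.5 m/s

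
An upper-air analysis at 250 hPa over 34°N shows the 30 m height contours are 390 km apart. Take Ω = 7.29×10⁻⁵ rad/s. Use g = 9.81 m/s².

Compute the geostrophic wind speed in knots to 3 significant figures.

18.0 knots

Coriolis parameter at 34°N:
f = 2Ω sin φ = 2 × 7.29×10⁻⁵ × sin 34° = 8.15×10⁻⁵ s⁻¹
Height gradient: |∂Z/∂n| = 30 m / 390000 m = 7.69×10⁻⁵
On a pressure surface, geostrophic balance gives V_g = (g/f)|∂Z/∂n|:
V_g = 9.81 × 7.69×10⁻⁵ / 8.15×10⁻⁵ = 9.26 m/s
Converting: 9.26 m/s × 1.944 = 18.0 knots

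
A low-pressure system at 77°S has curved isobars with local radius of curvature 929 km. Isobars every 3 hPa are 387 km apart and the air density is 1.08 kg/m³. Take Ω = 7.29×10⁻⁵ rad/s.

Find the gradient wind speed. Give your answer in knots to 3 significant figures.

9.47 knots

Coriolis parameter at 77°S:
f = 2Ω sin φ = 2 × 7.29×10⁻⁵ × sin 77° = 1.42×10⁻⁴ s⁻¹
Pressure gradient: |∂P/∂n| = 300 Pa / 387000 m = 7.75×10⁻⁴ Pa/m
Geostrophic speed: V_g = |∂P/∂n|/(fρ) = 7.75×10⁻⁴/(1.42×10⁻⁴ × 1.08) = 5.05 m/s
Around a low, centrifugal force acts outward with Coriolis, so pressure-gradient force balances both:
(1/ρ)|∂P/∂n| = fV + V²/R  →  V² + fR·V − fR·V_g = 0
With fR = 1.42×10⁻⁴ × 929×10³ m = 132 m/s:
V = [−fR + √((fR)² + 4 fR V_g)]/2 = [−132 + √(132² + 4×132×5.05)]/2 = 4.87 m/s
Subgeostrophic (V < V_g = 5.05 m/s), as expected around a low.
Converting: 4.87 m/s × 1.944 = 9.47 knots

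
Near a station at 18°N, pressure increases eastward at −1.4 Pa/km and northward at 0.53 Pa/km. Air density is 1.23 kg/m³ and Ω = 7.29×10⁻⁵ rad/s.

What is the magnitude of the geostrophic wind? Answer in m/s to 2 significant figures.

27 m/s

Coriolis parameter at 18°N:
f = 2Ω sin φ = 2 × 7.29×10⁻⁵ × sin 18° = 4.51×10⁻⁵ s⁻¹
Component geostrophic relations (x east, y north):
u_g = −(1/(fρ)) ∂P/∂y,  v_g = (1/(fρ)) ∂P/∂x
u_g = −(0.53×10⁻³)/(4.51×10⁻⁵ × 1.23) = −9.56 m/s;  v_g = (−1.4×10⁻³)/(4.51×10⁻⁵ × 1.23) = −25.3 m/s
|V_g| = √(u_g² + v_g²) = 27.0 m/s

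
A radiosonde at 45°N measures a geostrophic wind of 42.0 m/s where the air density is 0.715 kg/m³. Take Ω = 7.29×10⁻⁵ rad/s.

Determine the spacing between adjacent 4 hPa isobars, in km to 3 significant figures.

129 km

Coriolis parameter at 45°N:
f = 2Ω sin φ = 2 × 7.29×10⁻⁵ × sin 45° = 1.03×10⁻⁴ s⁻¹
Geostrophic balance rearranged: |∂P/∂n| = f ρ V_g
|∂P/∂n| = 1.03×10⁻⁴ × 0.715 × 42.0 = 3.10×10⁻³ Pa/m
Isobar spacing: Δn = ΔP/|∂P/∂n| = 400 Pa / 3.10×10⁻³ Pa/m = 129200 m ≈ 129 km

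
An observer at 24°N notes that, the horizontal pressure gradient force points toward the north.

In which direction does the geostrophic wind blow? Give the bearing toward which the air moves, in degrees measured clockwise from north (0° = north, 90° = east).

090°

The pressure-gradient force points toward the north (bearing 000°).
Geostrophic balance: in the Northern Hemisphere the Coriolis force deflects motion to the right, so the geostrophic wind blows 90° to the right of the pressure-gradient force (low pressure on the left).
Rotating 000° by 90° clockwise gives 090° — the wind blows toward the east.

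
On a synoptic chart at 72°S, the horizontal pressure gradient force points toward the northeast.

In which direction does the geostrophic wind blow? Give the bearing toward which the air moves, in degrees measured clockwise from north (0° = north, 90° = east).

The pressure-gradient force points toward the northeast (bearing 045°).
Geostrophic balance: in the Southern Hemisphere the Coriolis force deflects motion to the left, so the geostrophic wind blows 90° to the left of the pressure-gradient force (low pressure on the right).
Rotating 045° by 90° counterclockwise gives 315° — the wind blows toward the northwest.

315°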